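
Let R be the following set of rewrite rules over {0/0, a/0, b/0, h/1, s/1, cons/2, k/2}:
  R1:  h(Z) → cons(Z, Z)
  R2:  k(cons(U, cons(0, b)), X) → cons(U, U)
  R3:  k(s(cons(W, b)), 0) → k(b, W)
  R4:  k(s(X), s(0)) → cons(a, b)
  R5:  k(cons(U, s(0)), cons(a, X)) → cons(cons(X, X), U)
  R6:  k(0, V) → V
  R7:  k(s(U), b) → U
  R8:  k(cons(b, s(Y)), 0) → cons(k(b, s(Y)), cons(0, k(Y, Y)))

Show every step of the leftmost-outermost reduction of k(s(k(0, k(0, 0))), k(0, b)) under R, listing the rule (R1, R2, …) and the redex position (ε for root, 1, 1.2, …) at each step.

1. k(s(k(0, k(0, 0))), k(0, b))  →  k(s(k(0, 0)), k(0, b))   [R6 at 1.1]
2. k(s(k(0, 0)), k(0, b))  →  k(s(0), k(0, b))   [R6 at 1.1]
3. k(s(0), k(0, b))  →  k(s(0), b)   [R6 at 2]
4. k(s(0), b)  →  0   [R7 at ε]

0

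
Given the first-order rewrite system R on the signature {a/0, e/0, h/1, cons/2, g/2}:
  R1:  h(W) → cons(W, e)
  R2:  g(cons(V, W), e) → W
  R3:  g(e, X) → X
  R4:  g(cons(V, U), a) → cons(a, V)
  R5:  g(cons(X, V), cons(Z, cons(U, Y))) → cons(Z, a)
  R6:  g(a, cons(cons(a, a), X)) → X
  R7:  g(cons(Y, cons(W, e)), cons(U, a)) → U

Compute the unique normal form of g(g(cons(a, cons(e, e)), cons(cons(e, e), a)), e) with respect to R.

e

1. g(g(cons(a, cons(e, e)), cons(cons(e, e), a)), e)  →  g(cons(e, e), e)   [R7 at 1]
2. g(cons(e, e), e)  →  e   [R2 at ε]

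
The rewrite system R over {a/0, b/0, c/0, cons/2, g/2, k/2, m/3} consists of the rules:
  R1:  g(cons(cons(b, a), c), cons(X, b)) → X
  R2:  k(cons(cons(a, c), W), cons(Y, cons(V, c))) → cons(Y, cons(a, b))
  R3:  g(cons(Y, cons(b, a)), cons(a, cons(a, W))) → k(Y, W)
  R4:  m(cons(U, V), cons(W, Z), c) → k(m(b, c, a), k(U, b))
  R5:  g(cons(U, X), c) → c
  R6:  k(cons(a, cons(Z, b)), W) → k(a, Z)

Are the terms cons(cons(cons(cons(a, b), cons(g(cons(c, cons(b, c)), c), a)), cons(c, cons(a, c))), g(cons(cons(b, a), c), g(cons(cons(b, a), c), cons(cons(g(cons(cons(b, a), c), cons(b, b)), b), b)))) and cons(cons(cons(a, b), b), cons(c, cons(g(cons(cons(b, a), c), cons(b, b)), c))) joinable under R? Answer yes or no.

no — NF(t₁) = cons(cons(cons(cons(a, b), cons(c, a)), cons(c, cons(a, c))), b), NF(t₂) = cons(cons(cons(a, b), b), cons(c, cons(b, c)))

Reduce t₁ = cons(cons(cons(cons(a, b), cons(g(cons(c, cons(b, c)), c), a)), cons(c, cons(a, c))), g(cons(cons(b, a), c), g(cons(cons(b, a), c), cons(cons(g(cons(cons(b, a), c), cons(b, b)), b), b)))):
1. cons(cons(cons(cons(a, b), cons(g(cons(c, cons(b, c)), c), a)), cons(c, cons(a, c))), g(cons(cons(b, a), c), g(cons(cons(b, a), c), cons(cons(g(cons(cons(b, a), c), cons(b, b)), b), b))))  →  cons(cons(cons(cons(a, b), cons(c, a)), cons(c, cons(a, c))), g(cons(cons(b, a), c), g(cons(cons(b, a), c), cons(cons(g(cons(cons(b, a), c), cons(b, b)), b), b))))   [R5 at 1.1.2.1]
2. cons(cons(cons(cons(a, b), cons(c, a)), cons(c, cons(a, c))), g(cons(cons(b, a), c), g(cons(cons(b, a), c), cons(cons(g(cons(cons(b, a), c), cons(b, b)), b), b))))  →  cons(cons(cons(cons(a, b), cons(c, a)), cons(c, cons(a, c))), g(cons(cons(b, a), c), cons(g(cons(cons(b, a), c), cons(b, b)), b)))   [R1 at 2.2]
3. cons(cons(cons(cons(a, b), cons(c, a)), cons(c, cons(a, c))), g(cons(cons(b, a), c), cons(g(cons(cons(b, a), c), cons(b, b)), b)))  →  cons(cons(cons(cons(a, b), cons(c, a)), cons(c, cons(a, c))), g(cons(cons(b, a), c), cons(b, b)))   [R1 at 2]
4. cons(cons(cons(cons(a, b), cons(c, a)), cons(c, cons(a, c))), g(cons(cons(b, a), c), cons(b, b)))  →  cons(cons(cons(cons(a, b), cons(c, a)), cons(c, cons(a, c))), b)   [R1 at 2]

Reduce t₂ = cons(cons(cons(a, b), b), cons(c, cons(g(cons(cons(b, a), c), cons(b, b)), c))):
1. cons(cons(cons(a, b), b), cons(c, cons(g(cons(cons(b, a), c), cons(b, b)), c)))  →  cons(cons(cons(a, b), b), cons(c, cons(b, c)))   [R1 at 2.2.1]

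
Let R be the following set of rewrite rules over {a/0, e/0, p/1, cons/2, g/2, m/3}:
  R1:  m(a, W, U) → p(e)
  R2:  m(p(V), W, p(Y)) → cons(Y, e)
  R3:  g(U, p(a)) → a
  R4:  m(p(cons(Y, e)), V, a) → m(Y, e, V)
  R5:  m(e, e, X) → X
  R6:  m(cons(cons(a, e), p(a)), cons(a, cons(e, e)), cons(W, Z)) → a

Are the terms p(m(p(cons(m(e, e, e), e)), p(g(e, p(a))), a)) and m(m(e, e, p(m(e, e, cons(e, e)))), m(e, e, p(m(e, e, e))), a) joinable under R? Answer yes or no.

no — NF(t₁) = p(p(a)), NF(t₂) = p(e)

Reduce t₁ = p(m(p(cons(m(e, e, e), e)), p(g(e, p(a))), a)):
1. p(m(p(cons(m(e, e, e), e)), p(g(e, p(a))), a))  →  p(m(m(e, e, e), e, p(g(e, p(a)))))   [R4 at 1]
2. p(m(m(e, e, e), e, p(g(e, p(a)))))  →  p(m(e, e, p(g(e, p(a)))))   [R5 at 1.1]
3. p(m(e, e, p(g(e, p(a)))))  →  p(p(g(e, p(a))))   [R5 at 1]
4. p(p(g(e, p(a))))  →  p(p(a))   [R3 at 1.1]

Reduce t₂ = m(m(e, e, p(m(e, e, cons(e, e)))), m(e, e, p(m(e, e, e))), a):
1. m(m(e, e, p(m(e, e, cons(e, e)))), m(e, e, p(m(e, e, e))), a)  →  m(p(m(e, e, cons(e, e))), m(e, e, p(m(e, e, e))), a)   [R5 at 1]
2. m(p(m(e, e, cons(e, e))), m(e, e, p(m(e, e, e))), a)  →  m(p(cons(e, e)), m(e, e, p(m(e, e, e))), a)   [R5 at 1.1]
3. m(p(cons(e, e)), m(e, e, p(m(e, e, e))), a)  →  m(e, e, m(e, e, p(m(e, e, e))))   [R4 at ε]
4. m(e, e, m(e, e, p(m(e, e, e))))  →  m(e, e, p(m(e, e, e)))   [R5 at ε]
5. m(e, e, p(m(e, e, e)))  →  p(m(e, e, e))   [R5 at ε]
6. p(m(e, e, e))  →  p(e)   [R5 at 1]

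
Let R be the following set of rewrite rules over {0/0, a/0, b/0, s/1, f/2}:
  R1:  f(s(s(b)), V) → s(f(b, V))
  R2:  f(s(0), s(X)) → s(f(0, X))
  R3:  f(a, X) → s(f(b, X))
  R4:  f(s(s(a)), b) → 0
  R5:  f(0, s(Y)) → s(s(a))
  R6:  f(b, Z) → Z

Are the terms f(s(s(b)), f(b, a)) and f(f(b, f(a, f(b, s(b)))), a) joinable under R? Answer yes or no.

yes — NF(t₁) = s(a), NF(t₂) = s(a)

Reduce t₁ = f(s(s(b)), f(b, a)):
1. f(s(s(b)), f(b, a))  →  s(f(b, f(b, a)))   [R1 at ε]
2. s(f(b, f(b, a)))  →  s(f(b, a))   [R6 at 1]
3. s(f(b, a))  →  s(a)   [R6 at 1]

Reduce t₂ = f(f(b, f(a, f(b, s(b)))), a):
1. f(f(b, f(a, f(b, s(b)))), a)  →  f(f(a, f(b, s(b))), a)   [R6 at 1]
2. f(f(a, f(b, s(b))), a)  →  f(s(f(b, f(b, s(b)))), a)   [R3 at 1]
3. f(s(f(b, f(b, s(b)))), a)  →  f(s(f(b, s(b))), a)   [R6 at 1.1]
4. f(s(f(b, s(b))), a)  →  f(s(s(b)), a)   [R6 at 1.1]
5. f(s(s(b)), a)  →  s(f(b, a))   [R1 at ε]
6. s(f(b, a))  →  s(a)   [R6 at 1]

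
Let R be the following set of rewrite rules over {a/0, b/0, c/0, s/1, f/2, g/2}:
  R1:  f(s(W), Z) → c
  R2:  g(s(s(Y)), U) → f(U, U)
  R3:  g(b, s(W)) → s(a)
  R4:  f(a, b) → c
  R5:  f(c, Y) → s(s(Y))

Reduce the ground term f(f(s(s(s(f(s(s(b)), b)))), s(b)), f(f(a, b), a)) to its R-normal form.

1. f(f(s(s(s(f(s(s(b)), b)))), s(b)), f(f(a, b), a))  →  f(c, f(f(a, b), a))   [R1 at 1]
2. f(c, f(f(a, b), a))  →  s(s(f(f(a, b), a)))   [R5 at ε]
3. s(s(f(f(a, b), a)))  →  s(s(f(c, a)))   [R4 at 1.1.1]
4. s(s(f(c, a)))  →  s(s(s(s(a))))   [R5 at 1.1]

s(s(s(s(a))))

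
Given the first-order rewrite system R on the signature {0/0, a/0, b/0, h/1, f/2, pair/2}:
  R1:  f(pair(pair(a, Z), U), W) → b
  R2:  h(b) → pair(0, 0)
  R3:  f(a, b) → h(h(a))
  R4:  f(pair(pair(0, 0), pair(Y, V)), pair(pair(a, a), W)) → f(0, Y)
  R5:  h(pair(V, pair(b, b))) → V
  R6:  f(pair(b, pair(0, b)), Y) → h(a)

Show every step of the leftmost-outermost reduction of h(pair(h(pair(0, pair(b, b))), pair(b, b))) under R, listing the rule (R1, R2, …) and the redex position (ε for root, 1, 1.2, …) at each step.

1. h(pair(h(pair(0, pair(b, b))), pair(b, b)))  →  h(pair(0, pair(b, b)))   [R5 at ε]
2. h(pair(0, pair(b, b)))  →  0   [R5 at ε]

0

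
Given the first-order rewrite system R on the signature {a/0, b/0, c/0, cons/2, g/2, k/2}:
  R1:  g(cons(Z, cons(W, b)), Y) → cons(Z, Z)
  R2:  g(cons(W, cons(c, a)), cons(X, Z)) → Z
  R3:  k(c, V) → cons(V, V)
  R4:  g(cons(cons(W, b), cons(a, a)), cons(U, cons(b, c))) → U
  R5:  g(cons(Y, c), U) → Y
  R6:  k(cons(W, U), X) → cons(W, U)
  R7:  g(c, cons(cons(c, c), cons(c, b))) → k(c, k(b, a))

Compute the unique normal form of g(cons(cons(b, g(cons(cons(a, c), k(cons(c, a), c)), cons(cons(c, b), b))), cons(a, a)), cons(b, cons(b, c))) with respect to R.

b

1. g(cons(cons(b, g(cons(cons(a, c), k(cons(c, a), c)), cons(cons(c, b), b))), cons(a, a)), cons(b, cons(b, c)))  →  g(cons(cons(b, g(cons(cons(a, c), cons(c, a)), cons(cons(c, b), b))), cons(a, a)), cons(b, cons(b, c)))   [R6 at 1.1.2.1.2]
2. g(cons(cons(b, g(cons(cons(a, c), cons(c, a)), cons(cons(c, b), b))), cons(a, a)), cons(b, cons(b, c)))  →  g(cons(cons(b, b), cons(a, a)), cons(b, cons(b, c)))   [R2 at 1.1.2]
3. g(cons(cons(b, b), cons(a, a)), cons(b, cons(b, c)))  →  b   [R4 at ε]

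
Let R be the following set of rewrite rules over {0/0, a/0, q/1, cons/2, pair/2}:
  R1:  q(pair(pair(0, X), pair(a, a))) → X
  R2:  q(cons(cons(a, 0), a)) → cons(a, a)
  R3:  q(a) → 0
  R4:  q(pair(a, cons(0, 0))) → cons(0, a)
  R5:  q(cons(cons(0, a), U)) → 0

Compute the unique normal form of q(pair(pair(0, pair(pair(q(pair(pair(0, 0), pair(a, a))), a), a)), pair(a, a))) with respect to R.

pair(pair(0, a), a)

1. q(pair(pair(0, pair(pair(q(pair(pair(0, 0), pair(a, a))), a), a)), pair(a, a)))  →  pair(pair(q(pair(pair(0, 0), pair(a, a))), a), a)   [R1 at ε]
2. pair(pair(q(pair(pair(0, 0), pair(a, a))), a), a)  →  pair(pair(0, a), a)   [R1 at 1.1]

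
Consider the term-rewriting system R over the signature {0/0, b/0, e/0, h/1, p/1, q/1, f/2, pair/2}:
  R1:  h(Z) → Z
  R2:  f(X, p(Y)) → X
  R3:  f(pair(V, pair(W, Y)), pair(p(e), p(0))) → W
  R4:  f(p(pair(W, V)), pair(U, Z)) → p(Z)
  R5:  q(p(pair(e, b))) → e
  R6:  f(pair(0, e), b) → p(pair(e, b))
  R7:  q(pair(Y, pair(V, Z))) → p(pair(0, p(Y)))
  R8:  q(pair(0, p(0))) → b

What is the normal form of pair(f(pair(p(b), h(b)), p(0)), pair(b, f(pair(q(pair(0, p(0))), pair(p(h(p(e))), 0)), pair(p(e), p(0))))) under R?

1. pair(f(pair(p(b), h(b)), p(0)), pair(b, f(pair(q(pair(0, p(0))), pair(p(h(p(e))), 0)), pair(p(e), p(0)))))  →  pair(pair(p(b), h(b)), pair(b, f(pair(q(pair(0, p(0))), pair(p(h(p(e))), 0)), pair(p(e), p(0)))))   [R2 at 1]
2. pair(pair(p(b), h(b)), pair(b, f(pair(q(pair(0, p(0))), pair(p(h(p(e))), 0)), pair(p(e), p(0)))))  →  pair(pair(p(b), b), pair(b, f(pair(q(pair(0, p(0))), pair(p(h(p(e))), 0)), pair(p(e), p(0)))))   [R1 at 1.2]
3. pair(pair(p(b), b), pair(b, f(pair(q(pair(0, p(0))), pair(p(h(p(e))), 0)), pair(p(e), p(0)))))  →  pair(pair(p(b), b), pair(b, p(h(p(e)))))   [R3 at 2.2]
4. pair(pair(p(b), b), pair(b, p(h(p(e)))))  →  pair(pair(p(b), b), pair(b, p(p(e))))   [R1 at 2.2.1]

pair(pair(p(b), b), pair(b, p(p(e))))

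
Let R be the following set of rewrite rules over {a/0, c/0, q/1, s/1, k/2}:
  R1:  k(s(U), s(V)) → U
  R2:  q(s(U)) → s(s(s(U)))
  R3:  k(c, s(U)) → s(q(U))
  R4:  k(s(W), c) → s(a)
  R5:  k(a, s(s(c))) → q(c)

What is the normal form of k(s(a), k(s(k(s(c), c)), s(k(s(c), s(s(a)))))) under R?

1. k(s(a), k(s(k(s(c), c)), s(k(s(c), s(s(a))))))  →  k(s(a), k(s(c), c))   [R1 at 2]
2. k(s(a), k(s(c), c))  →  k(s(a), s(a))   [R4 at 2]
3. k(s(a), s(a))  →  a   [R1 at ε]

a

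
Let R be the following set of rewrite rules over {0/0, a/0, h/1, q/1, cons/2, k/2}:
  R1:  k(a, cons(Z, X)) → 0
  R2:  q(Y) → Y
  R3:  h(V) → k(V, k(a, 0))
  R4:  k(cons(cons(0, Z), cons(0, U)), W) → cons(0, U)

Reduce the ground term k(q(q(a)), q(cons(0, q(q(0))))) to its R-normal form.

0

1. k(q(q(a)), q(cons(0, q(q(0)))))  →  k(q(a), q(cons(0, q(q(0)))))   [R2 at 1]
2. k(q(a), q(cons(0, q(q(0)))))  →  k(a, q(cons(0, q(q(0)))))   [R2 at 1]
3. k(a, q(cons(0, q(q(0)))))  →  k(a, cons(0, q(q(0))))   [R2 at 2]
4. k(a, cons(0, q(q(0))))  →  0   [R1 at ε]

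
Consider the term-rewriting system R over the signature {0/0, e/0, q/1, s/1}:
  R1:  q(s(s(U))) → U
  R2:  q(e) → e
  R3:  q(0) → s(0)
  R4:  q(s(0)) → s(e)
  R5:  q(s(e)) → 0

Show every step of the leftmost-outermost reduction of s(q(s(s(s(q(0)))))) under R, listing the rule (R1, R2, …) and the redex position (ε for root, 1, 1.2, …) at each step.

s(s(s(0)))

1. s(q(s(s(s(q(0))))))  →  s(s(q(0)))   [R1 at 1]
2. s(s(q(0)))  →  s(s(s(0)))   [R3 at 1.1]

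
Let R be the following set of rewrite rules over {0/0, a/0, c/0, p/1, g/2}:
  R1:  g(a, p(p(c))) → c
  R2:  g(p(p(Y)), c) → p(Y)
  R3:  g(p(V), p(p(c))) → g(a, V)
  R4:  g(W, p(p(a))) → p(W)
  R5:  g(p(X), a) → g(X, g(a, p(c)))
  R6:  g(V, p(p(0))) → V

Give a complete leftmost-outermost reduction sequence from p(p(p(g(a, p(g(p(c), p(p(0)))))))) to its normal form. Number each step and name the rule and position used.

1. p(p(p(g(a, p(g(p(c), p(p(0))))))))  →  p(p(p(g(a, p(p(c))))))   [R6 at 1.1.1.2.1]
2. p(p(p(g(a, p(p(c))))))  →  p(p(p(c)))   [R1 at 1.1.1]

p(p(p(c)))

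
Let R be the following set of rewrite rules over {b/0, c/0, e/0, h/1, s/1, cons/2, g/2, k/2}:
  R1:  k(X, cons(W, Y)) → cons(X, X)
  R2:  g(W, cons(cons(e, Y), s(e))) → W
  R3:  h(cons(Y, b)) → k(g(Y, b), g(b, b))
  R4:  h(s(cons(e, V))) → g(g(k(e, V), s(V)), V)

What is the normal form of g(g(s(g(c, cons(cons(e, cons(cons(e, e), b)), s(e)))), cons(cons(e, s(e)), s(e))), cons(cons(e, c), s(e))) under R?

1. g(g(s(g(c, cons(cons(e, cons(cons(e, e), b)), s(e)))), cons(cons(e, s(e)), s(e))), cons(cons(e, c), s(e)))  →  g(s(g(c, cons(cons(e, cons(cons(e, e), b)), s(e)))), cons(cons(e, s(e)), s(e)))   [R2 at ε]
2. g(s(g(c, cons(cons(e, cons(cons(e, e), b)), s(e)))), cons(cons(e, s(e)), s(e)))  →  s(g(c, cons(cons(e, cons(cons(e, e), b)), s(e))))   [R2 at ε]
3. s(g(c, cons(cons(e, cons(cons(e, e), b)), s(e))))  →  s(c)   [R2 at 1]

s(c)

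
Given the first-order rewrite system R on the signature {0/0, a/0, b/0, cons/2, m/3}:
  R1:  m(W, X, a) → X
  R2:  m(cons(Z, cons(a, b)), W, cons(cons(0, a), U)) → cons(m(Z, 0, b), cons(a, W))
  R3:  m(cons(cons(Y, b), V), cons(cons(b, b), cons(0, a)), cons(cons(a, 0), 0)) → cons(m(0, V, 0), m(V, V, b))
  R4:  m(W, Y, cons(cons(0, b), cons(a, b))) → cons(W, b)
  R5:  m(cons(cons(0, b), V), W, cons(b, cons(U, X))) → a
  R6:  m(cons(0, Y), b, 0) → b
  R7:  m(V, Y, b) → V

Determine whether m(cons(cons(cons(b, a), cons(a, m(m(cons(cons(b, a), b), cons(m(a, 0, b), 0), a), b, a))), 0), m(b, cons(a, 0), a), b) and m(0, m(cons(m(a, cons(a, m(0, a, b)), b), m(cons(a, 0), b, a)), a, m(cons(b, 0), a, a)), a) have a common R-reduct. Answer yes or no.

Reduce t₁ = m(cons(cons(cons(b, a), cons(a, m(m(cons(cons(b, a), b), cons(m(a, 0, b), 0), a), b, a))), 0), m(b, cons(a, 0), a), b):
1. m(cons(cons(cons(b, a), cons(a, m(m(cons(cons(b, a), b), cons(m(a, 0, b), 0), a), b, a))), 0), m(b, cons(a, 0), a), b)  →  cons(cons(cons(b, a), cons(a, m(m(cons(cons(b, a), b), cons(m(a, 0, b), 0), a), b, a))), 0)   [R7 at ε]
2. cons(cons(cons(b, a), cons(a, m(m(cons(cons(b, a), b), cons(m(a, 0, b), 0), a), b, a))), 0)  →  cons(cons(cons(b, a), cons(a, b)), 0)   [R1 at 1.2.2]

Reduce t₂ = m(0, m(cons(m(a, cons(a, m(0, a, b)), b), m(cons(a, 0), b, a)), a, m(cons(b, 0), a, a)), a):
1. m(0, m(cons(m(a, cons(a, m(0, a, b)), b), m(cons(a, 0), b, a)), a, m(cons(b, 0), a, a)), a)  →  m(cons(m(a, cons(a, m(0, a, b)), b), m(cons(a, 0), b, a)), a, m(cons(b, 0), a, a))   [R1 at ε]
2. m(cons(m(a, cons(a, m(0, a, b)), b), m(cons(a, 0), b, a)), a, m(cons(b, 0), a, a))  →  m(cons(a, m(cons(a, 0), b, a)), a, m(cons(b, 0), a, a))   [R7 at 1.1]
3. m(cons(a, m(cons(a, 0), b, a)), a, m(cons(b, 0), a, a))  →  m(cons(a, b), a, m(cons(b, 0), a, a))   [R1 at 1.2]
4. m(cons(a, b), a, m(cons(b, 0), a, a))  →  m(cons(a, b), a, a)   [R1 at 3]
5. m(cons(a, b), a, a)  →  a   [R1 at ε]

no — NF(t₁) = cons(cons(cons(b, a), cons(a, b)), 0), NF(t₂) = a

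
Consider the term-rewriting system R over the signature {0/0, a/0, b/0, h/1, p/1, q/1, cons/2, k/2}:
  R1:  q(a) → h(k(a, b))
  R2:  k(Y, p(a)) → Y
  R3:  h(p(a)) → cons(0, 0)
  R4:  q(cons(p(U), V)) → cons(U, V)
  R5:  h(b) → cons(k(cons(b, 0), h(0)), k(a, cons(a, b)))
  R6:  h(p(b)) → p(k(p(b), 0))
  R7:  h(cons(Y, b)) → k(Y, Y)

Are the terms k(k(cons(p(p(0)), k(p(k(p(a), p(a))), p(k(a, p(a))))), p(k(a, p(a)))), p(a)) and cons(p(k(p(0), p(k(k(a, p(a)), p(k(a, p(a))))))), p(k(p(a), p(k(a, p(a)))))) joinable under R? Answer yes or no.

yes — NF(t₁) = cons(p(p(0)), p(p(a))), NF(t₂) = cons(p(p(0)), p(p(a)))

Reduce t₁ = k(k(cons(p(p(0)), k(p(k(p(a), p(a))), p(k(a, p(a))))), p(k(a, p(a)))), p(a)):
1. k(k(cons(p(p(0)), k(p(k(p(a), p(a))), p(k(a, p(a))))), p(k(a, p(a)))), p(a))  →  k(cons(p(p(0)), k(p(k(p(a), p(a))), p(k(a, p(a))))), p(k(a, p(a))))   [R2 at ε]
2. k(cons(p(p(0)), k(p(k(p(a), p(a))), p(k(a, p(a))))), p(k(a, p(a))))  →  k(cons(p(p(0)), k(p(p(a)), p(k(a, p(a))))), p(k(a, p(a))))   [R2 at 1.2.1.1]
3. k(cons(p(p(0)), k(p(p(a)), p(k(a, p(a))))), p(k(a, p(a))))  →  k(cons(p(p(0)), k(p(p(a)), p(a))), p(k(a, p(a))))   [R2 at 1.2.2.1]
4. k(cons(p(p(0)), k(p(p(a)), p(a))), p(k(a, p(a))))  →  k(cons(p(p(0)), p(p(a))), p(k(a, p(a))))   [R2 at 1.2]
5. k(cons(p(p(0)), p(p(a))), p(k(a, p(a))))  →  k(cons(p(p(0)), p(p(a))), p(a))   [R2 at 2.1]
6. k(cons(p(p(0)), p(p(a))), p(a))  →  cons(p(p(0)), p(p(a)))   [R2 at ε]

Reduce t₂ = cons(p(k(p(0), p(k(k(a, p(a)), p(k(a, p(a))))))), p(k(p(a), p(k(a, p(a)))))):
1. cons(p(k(p(0), p(k(k(a, p(a)), p(k(a, p(a))))))), p(k(p(a), p(k(a, p(a))))))  →  cons(p(k(p(0), p(k(a, p(k(a, p(a))))))), p(k(p(a), p(k(a, p(a))))))   [R2 at 1.1.2.1.1]
2. cons(p(k(p(0), p(k(a, p(k(a, p(a))))))), p(k(p(a), p(k(a, p(a))))))  →  cons(p(k(p(0), p(k(a, p(a))))), p(k(p(a), p(k(a, p(a))))))   [R2 at 1.1.2.1.2.1]
3. cons(p(k(p(0), p(k(a, p(a))))), p(k(p(a), p(k(a, p(a))))))  →  cons(p(k(p(0), p(a))), p(k(p(a), p(k(a, p(a))))))   [R2 at 1.1.2.1]
4. cons(p(k(p(0), p(a))), p(k(p(a), p(k(a, p(a))))))  →  cons(p(p(0)), p(k(p(a), p(k(a, p(a))))))   [R2 at 1.1]
5. cons(p(p(0)), p(k(p(a), p(k(a, p(a))))))  →  cons(p(p(0)), p(k(p(a), p(a))))   [R2 at 2.1.2.1]
6. cons(p(p(0)), p(k(p(a), p(a))))  →  cons(p(p(0)), p(p(a)))   [R2 at 2.1]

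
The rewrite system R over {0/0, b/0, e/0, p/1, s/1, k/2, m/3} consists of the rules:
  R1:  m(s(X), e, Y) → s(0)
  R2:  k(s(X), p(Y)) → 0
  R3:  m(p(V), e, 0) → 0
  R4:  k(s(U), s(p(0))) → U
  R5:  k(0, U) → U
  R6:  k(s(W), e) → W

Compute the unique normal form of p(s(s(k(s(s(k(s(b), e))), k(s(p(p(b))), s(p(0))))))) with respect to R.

1. p(s(s(k(s(s(k(s(b), e))), k(s(p(p(b))), s(p(0)))))))  →  p(s(s(k(s(s(b)), k(s(p(p(b))), s(p(0)))))))   [R6 at 1.1.1.1.1.1]
2. p(s(s(k(s(s(b)), k(s(p(p(b))), s(p(0)))))))  →  p(s(s(k(s(s(b)), p(p(b))))))   [R4 at 1.1.1.2]
3. p(s(s(k(s(s(b)), p(p(b))))))  →  p(s(s(0)))   [R2 at 1.1.1]

p(s(s(0)))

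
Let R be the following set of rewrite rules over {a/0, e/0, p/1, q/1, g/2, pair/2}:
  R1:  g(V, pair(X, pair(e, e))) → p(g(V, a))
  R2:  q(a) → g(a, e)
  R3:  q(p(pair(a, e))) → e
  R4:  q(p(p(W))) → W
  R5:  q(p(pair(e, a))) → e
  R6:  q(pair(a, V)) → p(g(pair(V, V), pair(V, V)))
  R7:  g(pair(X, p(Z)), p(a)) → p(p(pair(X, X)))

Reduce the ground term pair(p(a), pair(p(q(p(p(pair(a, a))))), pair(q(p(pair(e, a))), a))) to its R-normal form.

1. pair(p(a), pair(p(q(p(p(pair(a, a))))), pair(q(p(pair(e, a))), a)))  →  pair(p(a), pair(p(pair(a, a)), pair(q(p(pair(e, a))), a)))   [R4 at 2.1.1]
2. pair(p(a), pair(p(pair(a, a)), pair(q(p(pair(e, a))), a)))  →  pair(p(a), pair(p(pair(a, a)), pair(e, a)))   [R5 at 2.2.1]

pair(p(a), pair(p(pair(a, a)), pair(e, a)))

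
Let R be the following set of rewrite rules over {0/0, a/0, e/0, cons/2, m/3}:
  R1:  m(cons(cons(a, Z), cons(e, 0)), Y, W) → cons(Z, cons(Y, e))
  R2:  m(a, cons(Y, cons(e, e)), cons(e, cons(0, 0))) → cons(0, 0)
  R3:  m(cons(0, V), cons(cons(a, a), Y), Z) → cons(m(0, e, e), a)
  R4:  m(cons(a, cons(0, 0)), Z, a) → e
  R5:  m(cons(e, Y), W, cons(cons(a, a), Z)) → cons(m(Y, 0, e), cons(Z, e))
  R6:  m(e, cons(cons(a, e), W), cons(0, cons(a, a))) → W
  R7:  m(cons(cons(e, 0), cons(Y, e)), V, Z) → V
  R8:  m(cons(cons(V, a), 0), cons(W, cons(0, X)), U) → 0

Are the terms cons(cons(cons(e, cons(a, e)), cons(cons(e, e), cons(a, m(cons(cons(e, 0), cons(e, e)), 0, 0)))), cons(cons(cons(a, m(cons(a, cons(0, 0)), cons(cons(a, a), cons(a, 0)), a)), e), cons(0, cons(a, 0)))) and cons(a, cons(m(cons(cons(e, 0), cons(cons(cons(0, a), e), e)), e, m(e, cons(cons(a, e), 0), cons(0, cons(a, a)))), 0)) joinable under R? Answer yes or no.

Reduce t₁ = cons(cons(cons(e, cons(a, e)), cons(cons(e, e), cons(a, m(cons(cons(e, 0), cons(e, e)), 0, 0)))), cons(cons(cons(a, m(cons(a, cons(0, 0)), cons(cons(a, a), cons(a, 0)), a)), e), cons(0, cons(a, 0)))):
1. cons(cons(cons(e, cons(a, e)), cons(cons(e, e), cons(a, m(cons(cons(e, 0), cons(e, e)), 0, 0)))), cons(cons(cons(a, m(cons(a, cons(0, 0)), cons(cons(a, a), cons(a, 0)), a)), e), cons(0, cons(a, 0))))  →  cons(cons(cons(e, cons(a, e)), cons(cons(e, e), cons(a, 0))), cons(cons(cons(a, m(cons(a, cons(0, 0)), cons(cons(a, a), cons(a, 0)), a)), e), cons(0, cons(a, 0))))   [R7 at 1.2.2.2]
2. cons(cons(cons(e, cons(a, e)), cons(cons(e, e), cons(a, 0))), cons(cons(cons(a, m(cons(a, cons(0, 0)), cons(cons(a, a), cons(a, 0)), a)), e), cons(0, cons(a, 0))))  →  cons(cons(cons(e, cons(a, e)), cons(cons(e, e), cons(a, 0))), cons(cons(cons(a, e), e), cons(0, cons(a, 0))))   [R4 at 2.1.1.2]

Reduce t₂ = cons(a, cons(m(cons(cons(e, 0), cons(cons(cons(0, a), e), e)), e, m(e, cons(cons(a, e), 0), cons(0, cons(a, a)))), 0)):
1. cons(a, cons(m(cons(cons(e, 0), cons(cons(cons(0, a), e), e)), e, m(e, cons(cons(a, e), 0), cons(0, cons(a, a)))), 0))  →  cons(a, cons(e, 0))   [R7 at 2.1]

no — NF(t₁) = cons(cons(cons(e, cons(a, e)), cons(cons(e, e), cons(a, 0))), cons(cons(cons(a, e), e), cons(0, cons(a, 0)))), NF(t₂) = cons(a, cons(e, 0))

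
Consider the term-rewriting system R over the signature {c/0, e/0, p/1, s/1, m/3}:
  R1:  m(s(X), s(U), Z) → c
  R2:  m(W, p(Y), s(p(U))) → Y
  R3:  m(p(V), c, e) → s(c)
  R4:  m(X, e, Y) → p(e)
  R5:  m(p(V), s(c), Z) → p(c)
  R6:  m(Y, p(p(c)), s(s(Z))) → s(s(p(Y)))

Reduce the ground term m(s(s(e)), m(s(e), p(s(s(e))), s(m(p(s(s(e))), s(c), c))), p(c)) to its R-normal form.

1. m(s(s(e)), m(s(e), p(s(s(e))), s(m(p(s(s(e))), s(c), c))), p(c))  →  m(s(s(e)), m(s(e), p(s(s(e))), s(p(c))), p(c))   [R5 at 2.3.1]
2. m(s(s(e)), m(s(e), p(s(s(e))), s(p(c))), p(c))  →  m(s(s(e)), s(s(e)), p(c))   [R2 at 2]
3. m(s(s(e)), s(s(e)), p(c))  →  c   [R1 at ε]

c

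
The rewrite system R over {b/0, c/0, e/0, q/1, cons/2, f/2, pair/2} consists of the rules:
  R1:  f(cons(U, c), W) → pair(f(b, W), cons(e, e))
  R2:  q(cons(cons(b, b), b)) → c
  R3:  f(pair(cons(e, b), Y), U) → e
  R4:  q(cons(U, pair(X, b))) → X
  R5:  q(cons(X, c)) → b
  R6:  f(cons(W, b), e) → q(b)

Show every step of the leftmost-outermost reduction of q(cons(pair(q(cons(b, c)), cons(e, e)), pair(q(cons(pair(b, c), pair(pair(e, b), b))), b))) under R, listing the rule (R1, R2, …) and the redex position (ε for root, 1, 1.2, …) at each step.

1. q(cons(pair(q(cons(b, c)), cons(e, e)), pair(q(cons(pair(b, c), pair(pair(e, b), b))), b)))  →  q(cons(pair(b, c), pair(pair(e, b), b)))   [R4 at ε]
2. q(cons(pair(b, c), pair(pair(e, b), b)))  →  pair(e, b)   [R4 at ε]

pair(e, b)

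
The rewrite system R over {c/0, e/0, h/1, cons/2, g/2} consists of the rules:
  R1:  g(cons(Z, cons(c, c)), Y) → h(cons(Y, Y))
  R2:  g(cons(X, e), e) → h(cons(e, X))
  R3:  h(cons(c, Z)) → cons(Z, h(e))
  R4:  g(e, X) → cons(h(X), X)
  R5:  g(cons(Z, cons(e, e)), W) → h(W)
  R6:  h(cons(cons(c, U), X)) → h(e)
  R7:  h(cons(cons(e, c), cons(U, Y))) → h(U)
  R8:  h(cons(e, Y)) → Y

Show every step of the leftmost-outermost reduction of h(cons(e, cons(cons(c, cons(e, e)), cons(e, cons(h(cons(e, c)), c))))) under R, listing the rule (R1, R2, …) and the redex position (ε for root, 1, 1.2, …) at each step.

cons(cons(c, cons(e, e)), cons(e, cons(c, c)))

1. h(cons(e, cons(cons(c, cons(e, e)), cons(e, cons(h(cons(e, c)), c)))))  →  cons(cons(c, cons(e, e)), cons(e, cons(h(cons(e, c)), c)))   [R8 at ε]
2. cons(cons(c, cons(e, e)), cons(e, cons(h(cons(e, c)), c)))  →  cons(cons(c, cons(e, e)), cons(e, cons(c, c)))   [R8 at 2.2.1]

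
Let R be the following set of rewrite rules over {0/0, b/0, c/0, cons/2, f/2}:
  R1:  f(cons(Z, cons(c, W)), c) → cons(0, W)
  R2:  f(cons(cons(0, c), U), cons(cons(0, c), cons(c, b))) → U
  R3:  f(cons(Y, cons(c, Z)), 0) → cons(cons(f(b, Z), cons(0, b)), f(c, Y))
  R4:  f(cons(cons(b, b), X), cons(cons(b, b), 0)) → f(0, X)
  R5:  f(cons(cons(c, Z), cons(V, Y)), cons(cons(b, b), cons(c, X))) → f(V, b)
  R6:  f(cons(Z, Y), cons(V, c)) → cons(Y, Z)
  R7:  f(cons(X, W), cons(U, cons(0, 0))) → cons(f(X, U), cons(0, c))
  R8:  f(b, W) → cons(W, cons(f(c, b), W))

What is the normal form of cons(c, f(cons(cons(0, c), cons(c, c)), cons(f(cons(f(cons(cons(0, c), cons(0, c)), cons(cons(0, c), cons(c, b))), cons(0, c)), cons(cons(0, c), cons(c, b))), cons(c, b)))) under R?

cons(c, cons(c, c))

1. cons(c, f(cons(cons(0, c), cons(c, c)), cons(f(cons(f(cons(cons(0, c), cons(0, c)), cons(cons(0, c), cons(c, b))), cons(0, c)), cons(cons(0, c), cons(c, b))), cons(c, b))))  →  cons(c, f(cons(cons(0, c), cons(c, c)), cons(f(cons(cons(0, c), cons(0, c)), cons(cons(0, c), cons(c, b))), cons(c, b))))   [R2 at 2.2.1.1.1]
2. cons(c, f(cons(cons(0, c), cons(c, c)), cons(f(cons(cons(0, c), cons(0, c)), cons(cons(0, c), cons(c, b))), cons(c, b))))  →  cons(c, f(cons(cons(0, c), cons(c, c)), cons(cons(0, c), cons(c, b))))   [R2 at 2.2.1]
3. cons(c, f(cons(cons(0, c), cons(c, c)), cons(cons(0, c), cons(c, b))))  →  cons(c, cons(c, c))   [R2 at 2]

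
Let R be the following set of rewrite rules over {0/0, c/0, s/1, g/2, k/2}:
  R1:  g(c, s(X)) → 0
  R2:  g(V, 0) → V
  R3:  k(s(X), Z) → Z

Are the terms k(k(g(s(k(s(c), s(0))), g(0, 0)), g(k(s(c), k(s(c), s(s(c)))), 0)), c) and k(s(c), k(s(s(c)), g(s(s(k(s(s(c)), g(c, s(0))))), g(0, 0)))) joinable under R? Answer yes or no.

no — NF(t₁) = c, NF(t₂) = s(s(0))

Reduce t₁ = k(k(g(s(k(s(c), s(0))), g(0, 0)), g(k(s(c), k(s(c), s(s(c)))), 0)), c):
1. k(k(g(s(k(s(c), s(0))), g(0, 0)), g(k(s(c), k(s(c), s(s(c)))), 0)), c)  →  k(k(g(s(s(0)), g(0, 0)), g(k(s(c), k(s(c), s(s(c)))), 0)), c)   [R3 at 1.1.1.1]
2. k(k(g(s(s(0)), g(0, 0)), g(k(s(c), k(s(c), s(s(c)))), 0)), c)  →  k(k(g(s(s(0)), 0), g(k(s(c), k(s(c), s(s(c)))), 0)), c)   [R2 at 1.1.2]
3. k(k(g(s(s(0)), 0), g(k(s(c), k(s(c), s(s(c)))), 0)), c)  →  k(k(s(s(0)), g(k(s(c), k(s(c), s(s(c)))), 0)), c)   [R2 at 1.1]
4. k(k(s(s(0)), g(k(s(c), k(s(c), s(s(c)))), 0)), c)  →  k(g(k(s(c), k(s(c), s(s(c)))), 0), c)   [R3 at 1]
5. k(g(k(s(c), k(s(c), s(s(c)))), 0), c)  →  k(k(s(c), k(s(c), s(s(c)))), c)   [R2 at 1]
6. k(k(s(c), k(s(c), s(s(c)))), c)  →  k(k(s(c), s(s(c))), c)   [R3 at 1]
7. k(k(s(c), s(s(c))), c)  →  k(s(s(c)), c)   [R3 at 1]
8. k(s(s(c)), c)  →  c   [R3 at ε]

Reduce t₂ = k(s(c), k(s(s(c)), g(s(s(k(s(s(c)), g(c, s(0))))), g(0, 0)))):
1. k(s(c), k(s(s(c)), g(s(s(k(s(s(c)), g(c, s(0))))), g(0, 0))))  →  k(s(s(c)), g(s(s(k(s(s(c)), g(c, s(0))))), g(0, 0)))   [R3 at ε]
2. k(s(s(c)), g(s(s(k(s(s(c)), g(c, s(0))))), g(0, 0)))  →  g(s(s(k(s(s(c)), g(c, s(0))))), g(0, 0))   [R3 at ε]
3. g(s(s(k(s(s(c)), g(c, s(0))))), g(0, 0))  →  g(s(s(g(c, s(0)))), g(0, 0))   [R3 at 1.1.1]
4. g(s(s(g(c, s(0)))), g(0, 0))  →  g(s(s(0)), g(0, 0))   [R1 at 1.1.1]
5. g(s(s(0)), g(0, 0))  →  g(s(s(0)), 0)   [R2 at 2]
6. g(s(s(0)), 0)  →  s(s(0))   [R2 at ε]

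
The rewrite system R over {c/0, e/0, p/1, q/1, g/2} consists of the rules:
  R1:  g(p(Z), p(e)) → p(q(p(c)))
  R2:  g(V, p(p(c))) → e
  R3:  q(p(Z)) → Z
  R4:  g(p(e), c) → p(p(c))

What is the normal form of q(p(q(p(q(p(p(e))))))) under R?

p(e)

1. q(p(q(p(q(p(p(e)))))))  →  q(p(q(p(p(e)))))   [R3 at ε]
2. q(p(q(p(p(e)))))  →  q(p(p(e)))   [R3 at ε]
3. q(p(p(e)))  →  p(e)   [R3 at ε]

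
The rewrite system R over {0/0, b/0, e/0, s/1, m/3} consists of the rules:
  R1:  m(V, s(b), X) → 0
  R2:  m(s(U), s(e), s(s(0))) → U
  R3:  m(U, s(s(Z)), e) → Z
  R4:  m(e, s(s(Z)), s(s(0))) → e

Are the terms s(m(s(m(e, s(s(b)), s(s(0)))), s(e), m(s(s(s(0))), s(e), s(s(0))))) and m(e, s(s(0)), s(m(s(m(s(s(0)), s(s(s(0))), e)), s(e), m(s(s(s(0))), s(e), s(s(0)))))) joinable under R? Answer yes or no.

Reduce t₁ = s(m(s(m(e, s(s(b)), s(s(0)))), s(e), m(s(s(s(0))), s(e), s(s(0))))):
1. s(m(s(m(e, s(s(b)), s(s(0)))), s(e), m(s(s(s(0))), s(e), s(s(0)))))  →  s(m(s(e), s(e), m(s(s(s(0))), s(e), s(s(0)))))   [R4 at 1.1.1]
2. s(m(s(e), s(e), m(s(s(s(0))), s(e), s(s(0)))))  →  s(m(s(e), s(e), s(s(0))))   [R2 at 1.3]
3. s(m(s(e), s(e), s(s(0))))  →  s(e)   [R2 at 1]

Reduce t₂ = m(e, s(s(0)), s(m(s(m(s(s(0)), s(s(s(0))), e)), s(e), m(s(s(s(0))), s(e), s(s(0)))))):
1. m(e, s(s(0)), s(m(s(m(s(s(0)), s(s(s(0))), e)), s(e), m(s(s(s(0))), s(e), s(s(0))))))  →  m(e, s(s(0)), s(m(s(s(0)), s(e), m(s(s(s(0))), s(e), s(s(0))))))   [R3 at 3.1.1.1]
2. m(e, s(s(0)), s(m(s(s(0)), s(e), m(s(s(s(0))), s(e), s(s(0))))))  →  m(e, s(s(0)), s(m(s(s(0)), s(e), s(s(0)))))   [R2 at 3.1.3]
3. m(e, s(s(0)), s(m(s(s(0)), s(e), s(s(0)))))  →  m(e, s(s(0)), s(s(0)))   [R2 at 3.1]
4. m(e, s(s(0)), s(s(0)))  →  e   [R4 at ε]

no — NF(t₁) = s(e), NF(t₂) = e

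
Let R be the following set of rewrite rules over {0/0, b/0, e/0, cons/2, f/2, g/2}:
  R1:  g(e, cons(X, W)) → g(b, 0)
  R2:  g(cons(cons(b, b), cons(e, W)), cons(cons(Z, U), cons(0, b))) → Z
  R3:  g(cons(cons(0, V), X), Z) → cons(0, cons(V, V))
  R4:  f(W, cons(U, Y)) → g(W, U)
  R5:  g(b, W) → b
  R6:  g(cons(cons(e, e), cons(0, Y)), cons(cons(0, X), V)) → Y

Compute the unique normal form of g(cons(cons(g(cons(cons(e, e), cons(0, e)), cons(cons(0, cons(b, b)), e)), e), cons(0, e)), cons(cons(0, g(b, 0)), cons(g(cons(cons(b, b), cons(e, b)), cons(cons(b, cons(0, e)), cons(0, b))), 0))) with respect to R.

1. g(cons(cons(g(cons(cons(e, e), cons(0, e)), cons(cons(0, cons(b, b)), e)), e), cons(0, e)), cons(cons(0, g(b, 0)), cons(g(cons(cons(b, b), cons(e, b)), cons(cons(b, cons(0, e)), cons(0, b))), 0)))  →  g(cons(cons(e, e), cons(0, e)), cons(cons(0, g(b, 0)), cons(g(cons(cons(b, b), cons(e, b)), cons(cons(b, cons(0, e)), cons(0, b))), 0)))   [R6 at 1.1.1]
2. g(cons(cons(e, e), cons(0, e)), cons(cons(0, g(b, 0)), cons(g(cons(cons(b, b), cons(e, b)), cons(cons(b, cons(0, e)), cons(0, b))), 0)))  →  e   [R6 at ε]

e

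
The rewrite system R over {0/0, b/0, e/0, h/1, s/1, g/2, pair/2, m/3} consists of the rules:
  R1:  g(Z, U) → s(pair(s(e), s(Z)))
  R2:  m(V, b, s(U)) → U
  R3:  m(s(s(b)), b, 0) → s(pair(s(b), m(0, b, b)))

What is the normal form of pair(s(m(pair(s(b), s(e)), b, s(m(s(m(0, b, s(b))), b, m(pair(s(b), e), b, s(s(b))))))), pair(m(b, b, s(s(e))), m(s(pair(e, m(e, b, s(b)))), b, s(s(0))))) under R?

pair(s(b), pair(s(e), s(0)))

1. pair(s(m(pair(s(b), s(e)), b, s(m(s(m(0, b, s(b))), b, m(pair(s(b), e), b, s(s(b))))))), pair(m(b, b, s(s(e))), m(s(pair(e, m(e, b, s(b)))), b, s(s(0)))))  →  pair(s(m(s(m(0, b, s(b))), b, m(pair(s(b), e), b, s(s(b))))), pair(m(b, b, s(s(e))), m(s(pair(e, m(e, b, s(b)))), b, s(s(0)))))   [R2 at 1.1]
2. pair(s(m(s(m(0, b, s(b))), b, m(pair(s(b), e), b, s(s(b))))), pair(m(b, b, s(s(e))), m(s(pair(e, m(e, b, s(b)))), b, s(s(0)))))  →  pair(s(m(s(b), b, m(pair(s(b), e), b, s(s(b))))), pair(m(b, b, s(s(e))), m(s(pair(e, m(e, b, s(b)))), b, s(s(0)))))   [R2 at 1.1.1.1]
3. pair(s(m(s(b), b, m(pair(s(b), e), b, s(s(b))))), pair(m(b, b, s(s(e))), m(s(pair(e, m(e, b, s(b)))), b, s(s(0)))))  →  pair(s(m(s(b), b, s(b))), pair(m(b, b, s(s(e))), m(s(pair(e, m(e, b, s(b)))), b, s(s(0)))))   [R2 at 1.1.3]
4. pair(s(m(s(b), b, s(b))), pair(m(b, b, s(s(e))), m(s(pair(e, m(e, b, s(b)))), b, s(s(0)))))  →  pair(s(b), pair(m(b, b, s(s(e))), m(s(pair(e, m(e, b, s(b)))), b, s(s(0)))))   [R2 at 1.1]
5. pair(s(b), pair(m(b, b, s(s(e))), m(s(pair(e, m(e, b, s(b)))), b, s(s(0)))))  →  pair(s(b), pair(s(e), m(s(pair(e, m(e, b, s(b)))), b, s(s(0)))))   [R2 at 2.1]
6. pair(s(b), pair(s(e), m(s(pair(e, m(e, b, s(b)))), b, s(s(0)))))  →  pair(s(b), pair(s(e), s(0)))   [R2 at 2.2]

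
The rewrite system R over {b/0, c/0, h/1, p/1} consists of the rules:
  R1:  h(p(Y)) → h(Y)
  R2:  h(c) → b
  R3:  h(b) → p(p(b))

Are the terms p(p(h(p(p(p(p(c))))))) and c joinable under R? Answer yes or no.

no — NF(t₁) = p(p(b)), NF(t₂) = c

Reduce t₁ = p(p(h(p(p(p(p(c))))))):
1. p(p(h(p(p(p(p(c)))))))  →  p(p(h(p(p(p(c))))))   [R1 at 1.1]
2. p(p(h(p(p(p(c))))))  →  p(p(h(p(p(c)))))   [R1 at 1.1]
3. p(p(h(p(p(c)))))  →  p(p(h(p(c))))   [R1 at 1.1]
4. p(p(h(p(c))))  →  p(p(h(c)))   [R1 at 1.1]
5. p(p(h(c)))  →  p(p(b))   [R2 at 1.1]

Reduce t₂ = c:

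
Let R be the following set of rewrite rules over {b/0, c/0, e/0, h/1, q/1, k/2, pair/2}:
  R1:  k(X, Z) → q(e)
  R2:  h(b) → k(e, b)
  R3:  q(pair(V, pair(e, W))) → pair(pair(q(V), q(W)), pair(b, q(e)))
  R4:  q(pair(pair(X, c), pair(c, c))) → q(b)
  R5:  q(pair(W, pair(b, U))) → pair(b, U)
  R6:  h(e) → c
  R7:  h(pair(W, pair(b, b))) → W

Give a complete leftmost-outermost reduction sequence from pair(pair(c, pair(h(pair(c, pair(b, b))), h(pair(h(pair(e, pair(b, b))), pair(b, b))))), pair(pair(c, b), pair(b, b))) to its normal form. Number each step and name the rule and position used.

pair(pair(c, pair(c, e)), pair(pair(c, b), pair(b, b)))

1. pair(pair(c, pair(h(pair(c, pair(b, b))), h(pair(h(pair(e, pair(b, b))), pair(b, b))))), pair(pair(c, b), pair(b, b)))  →  pair(pair(c, pair(c, h(pair(h(pair(e, pair(b, b))), pair(b, b))))), pair(pair(c, b), pair(b, b)))   [R7 at 1.2.1]
2. pair(pair(c, pair(c, h(pair(h(pair(e, pair(b, b))), pair(b, b))))), pair(pair(c, b), pair(b, b)))  →  pair(pair(c, pair(c, h(pair(e, pair(b, b))))), pair(pair(c, b), pair(b, b)))   [R7 at 1.2.2]
3. pair(pair(c, pair(c, h(pair(e, pair(b, b))))), pair(pair(c, b), pair(b, b)))  →  pair(pair(c, pair(c, e)), pair(pair(c, b), pair(b, b)))   [R7 at 1.2.2]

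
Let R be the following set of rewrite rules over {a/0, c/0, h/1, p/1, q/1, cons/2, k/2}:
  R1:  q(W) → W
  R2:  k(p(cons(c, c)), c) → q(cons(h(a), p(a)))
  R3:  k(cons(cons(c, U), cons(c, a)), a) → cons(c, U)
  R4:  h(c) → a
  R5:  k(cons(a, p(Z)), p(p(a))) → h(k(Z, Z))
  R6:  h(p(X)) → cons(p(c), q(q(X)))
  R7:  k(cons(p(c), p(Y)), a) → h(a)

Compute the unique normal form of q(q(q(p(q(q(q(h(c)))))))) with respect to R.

1. q(q(q(p(q(q(q(h(c))))))))  →  q(q(p(q(q(q(h(c)))))))   [R1 at ε]
2. q(q(p(q(q(q(h(c)))))))  →  q(p(q(q(q(h(c))))))   [R1 at ε]
3. q(p(q(q(q(h(c))))))  →  p(q(q(q(h(c)))))   [R1 at ε]
4. p(q(q(q(h(c)))))  →  p(q(q(h(c))))   [R1 at 1]
5. p(q(q(h(c))))  →  p(q(h(c)))   [R1 at 1]
6. p(q(h(c)))  →  p(h(c))   [R1 at 1]
7. p(h(c))  →  p(a)   [R4 at 1]

p(a)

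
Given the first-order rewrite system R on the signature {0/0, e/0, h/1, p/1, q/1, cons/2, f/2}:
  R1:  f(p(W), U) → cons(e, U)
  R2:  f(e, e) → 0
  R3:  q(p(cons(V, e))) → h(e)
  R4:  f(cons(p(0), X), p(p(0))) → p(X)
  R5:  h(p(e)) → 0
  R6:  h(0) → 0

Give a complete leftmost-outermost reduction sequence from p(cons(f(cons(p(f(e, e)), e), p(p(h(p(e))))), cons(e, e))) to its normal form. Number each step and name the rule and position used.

p(cons(p(e), cons(e, e)))

1. p(cons(f(cons(p(f(e, e)), e), p(p(h(p(e))))), cons(e, e)))  →  p(cons(f(cons(p(0), e), p(p(h(p(e))))), cons(e, e)))   [R2 at 1.1.1.1.1]
2. p(cons(f(cons(p(0), e), p(p(h(p(e))))), cons(e, e)))  →  p(cons(f(cons(p(0), e), p(p(0))), cons(e, e)))   [R5 at 1.1.2.1.1]
3. p(cons(f(cons(p(0), e), p(p(0))), cons(e, e)))  →  p(cons(p(e), cons(e, e)))   [R4 at 1.1]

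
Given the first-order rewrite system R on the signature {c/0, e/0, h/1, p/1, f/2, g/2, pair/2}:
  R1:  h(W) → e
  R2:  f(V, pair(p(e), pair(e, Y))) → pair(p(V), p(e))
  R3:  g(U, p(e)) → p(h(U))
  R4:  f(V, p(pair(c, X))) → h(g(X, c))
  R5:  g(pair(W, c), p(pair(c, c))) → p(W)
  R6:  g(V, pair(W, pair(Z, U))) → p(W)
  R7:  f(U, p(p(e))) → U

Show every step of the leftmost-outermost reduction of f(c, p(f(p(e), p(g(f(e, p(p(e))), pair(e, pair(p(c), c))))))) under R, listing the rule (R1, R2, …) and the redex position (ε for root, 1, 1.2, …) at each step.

1. f(c, p(f(p(e), p(g(f(e, p(p(e))), pair(e, pair(p(c), c)))))))  →  f(c, p(f(p(e), p(p(e)))))   [R6 at 2.1.2.1]
2. f(c, p(f(p(e), p(p(e)))))  →  f(c, p(p(e)))   [R7 at 2.1]
3. f(c, p(p(e)))  →  c   [R7 at ε]

c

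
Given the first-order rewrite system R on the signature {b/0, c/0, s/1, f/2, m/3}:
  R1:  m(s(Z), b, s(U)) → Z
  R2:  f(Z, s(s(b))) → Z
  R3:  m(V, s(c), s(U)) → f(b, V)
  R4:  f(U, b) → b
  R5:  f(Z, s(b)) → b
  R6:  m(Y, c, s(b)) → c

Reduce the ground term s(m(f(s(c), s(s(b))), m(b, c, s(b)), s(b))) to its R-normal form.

1. s(m(f(s(c), s(s(b))), m(b, c, s(b)), s(b)))  →  s(m(s(c), m(b, c, s(b)), s(b)))   [R2 at 1.1]
2. s(m(s(c), m(b, c, s(b)), s(b)))  →  s(m(s(c), c, s(b)))   [R6 at 1.2]
3. s(m(s(c), c, s(b)))  →  s(c)   [R6 at 1]

s(c)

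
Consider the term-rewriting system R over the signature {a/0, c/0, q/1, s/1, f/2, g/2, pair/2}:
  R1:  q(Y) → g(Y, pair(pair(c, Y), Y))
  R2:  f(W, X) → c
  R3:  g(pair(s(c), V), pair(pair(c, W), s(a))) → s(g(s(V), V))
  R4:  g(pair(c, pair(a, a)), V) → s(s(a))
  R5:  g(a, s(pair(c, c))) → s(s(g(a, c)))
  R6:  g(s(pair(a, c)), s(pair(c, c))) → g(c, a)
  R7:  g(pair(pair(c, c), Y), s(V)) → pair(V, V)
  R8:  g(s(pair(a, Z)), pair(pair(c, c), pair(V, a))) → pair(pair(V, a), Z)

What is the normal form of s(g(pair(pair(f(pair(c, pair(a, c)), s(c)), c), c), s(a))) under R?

s(pair(a, a))

1. s(g(pair(pair(f(pair(c, pair(a, c)), s(c)), c), c), s(a)))  →  s(g(pair(pair(c, c), c), s(a)))   [R2 at 1.1.1.1]
2. s(g(pair(pair(c, c), c), s(a)))  →  s(pair(a, a))   [R7 at 1]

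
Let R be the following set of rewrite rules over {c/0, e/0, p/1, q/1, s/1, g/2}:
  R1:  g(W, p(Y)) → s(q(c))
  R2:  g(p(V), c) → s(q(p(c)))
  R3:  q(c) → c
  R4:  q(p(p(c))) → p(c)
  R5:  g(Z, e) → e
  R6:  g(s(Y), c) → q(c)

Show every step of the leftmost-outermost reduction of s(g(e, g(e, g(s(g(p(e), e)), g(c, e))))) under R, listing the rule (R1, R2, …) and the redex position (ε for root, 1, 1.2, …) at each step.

1. s(g(e, g(e, g(s(g(p(e), e)), g(c, e)))))  →  s(g(e, g(e, g(s(e), g(c, e)))))   [R5 at 1.2.2.1.1]
2. s(g(e, g(e, g(s(e), g(c, e)))))  →  s(g(e, g(e, g(s(e), e))))   [R5 at 1.2.2.2]
3. s(g(e, g(e, g(s(e), e))))  →  s(g(e, g(e, e)))   [R5 at 1.2.2]
4. s(g(e, g(e, e)))  →  s(g(e, e))   [R5 at 1.2]
5. s(g(e, e))  →  s(e)   [R5 at 1]

s(e)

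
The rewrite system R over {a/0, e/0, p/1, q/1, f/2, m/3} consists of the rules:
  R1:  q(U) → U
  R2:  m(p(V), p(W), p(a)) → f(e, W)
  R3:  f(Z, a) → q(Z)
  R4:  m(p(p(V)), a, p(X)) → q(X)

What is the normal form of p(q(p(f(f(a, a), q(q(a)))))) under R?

1. p(q(p(f(f(a, a), q(q(a))))))  →  p(p(f(f(a, a), q(q(a)))))   [R1 at 1]
2. p(p(f(f(a, a), q(q(a)))))  →  p(p(f(q(a), q(q(a)))))   [R3 at 1.1.1]
3. p(p(f(q(a), q(q(a)))))  →  p(p(f(a, q(q(a)))))   [R1 at 1.1.1]
4. p(p(f(a, q(q(a)))))  →  p(p(f(a, q(a))))   [R1 at 1.1.2]
5. p(p(f(a, q(a))))  →  p(p(f(a, a)))   [R1 at 1.1.2]
6. p(p(f(a, a)))  →  p(p(q(a)))   [R3 at 1.1]
7. p(p(q(a)))  →  p(p(a))   [R1 at 1.1]

p(p(a))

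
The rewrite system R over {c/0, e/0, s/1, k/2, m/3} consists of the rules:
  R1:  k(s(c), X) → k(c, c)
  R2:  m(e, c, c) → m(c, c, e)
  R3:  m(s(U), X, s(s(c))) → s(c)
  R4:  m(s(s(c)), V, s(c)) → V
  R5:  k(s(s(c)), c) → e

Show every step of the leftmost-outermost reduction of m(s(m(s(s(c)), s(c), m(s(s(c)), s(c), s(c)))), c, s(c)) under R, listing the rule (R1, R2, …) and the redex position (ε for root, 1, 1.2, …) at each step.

c

1. m(s(m(s(s(c)), s(c), m(s(s(c)), s(c), s(c)))), c, s(c))  →  m(s(m(s(s(c)), s(c), s(c))), c, s(c))   [R4 at 1.1.3]
2. m(s(m(s(s(c)), s(c), s(c))), c, s(c))  →  m(s(s(c)), c, s(c))   [R4 at 1.1]
3. m(s(s(c)), c, s(c))  →  c   [R4 at ε]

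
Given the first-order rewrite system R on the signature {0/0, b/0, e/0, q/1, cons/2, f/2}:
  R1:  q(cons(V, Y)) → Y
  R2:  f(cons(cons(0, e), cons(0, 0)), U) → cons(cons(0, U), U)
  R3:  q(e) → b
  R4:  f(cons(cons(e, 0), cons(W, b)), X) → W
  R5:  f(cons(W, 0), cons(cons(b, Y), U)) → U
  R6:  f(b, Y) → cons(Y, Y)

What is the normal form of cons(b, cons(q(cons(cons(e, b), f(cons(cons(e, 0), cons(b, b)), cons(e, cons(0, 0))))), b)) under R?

1. cons(b, cons(q(cons(cons(e, b), f(cons(cons(e, 0), cons(b, b)), cons(e, cons(0, 0))))), b))  →  cons(b, cons(f(cons(cons(e, 0), cons(b, b)), cons(e, cons(0, 0))), b))   [R1 at 2.1]
2. cons(b, cons(f(cons(cons(e, 0), cons(b, b)), cons(e, cons(0, 0))), b))  →  cons(b, cons(b, b))   [R4 at 2.1]

cons(b, cons(b, b))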